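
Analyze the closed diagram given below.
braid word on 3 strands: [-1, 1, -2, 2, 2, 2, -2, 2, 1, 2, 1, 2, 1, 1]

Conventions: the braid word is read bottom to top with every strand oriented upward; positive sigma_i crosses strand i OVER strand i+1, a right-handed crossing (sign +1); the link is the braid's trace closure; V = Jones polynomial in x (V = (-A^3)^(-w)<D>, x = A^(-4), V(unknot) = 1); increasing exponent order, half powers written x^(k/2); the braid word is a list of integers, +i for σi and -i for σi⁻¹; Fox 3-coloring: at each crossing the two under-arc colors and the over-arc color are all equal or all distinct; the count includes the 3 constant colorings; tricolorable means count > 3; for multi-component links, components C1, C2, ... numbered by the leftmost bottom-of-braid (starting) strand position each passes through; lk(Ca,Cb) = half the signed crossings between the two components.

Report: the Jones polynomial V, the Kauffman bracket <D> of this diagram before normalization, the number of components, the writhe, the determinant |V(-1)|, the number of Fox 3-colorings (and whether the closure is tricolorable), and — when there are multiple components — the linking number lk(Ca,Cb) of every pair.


V = x^3 + x^5 - x^8
<D> = -A^-8 + A^4 + A^12 (w = +8)
1 component over 14 crossings, w = +8
9 Fox colorings among 3^14, |V(-1)| = 3: tricolorable
why: w = +8 (over 14 crossings) is diagram-only; (-A^3)^(-8) removes it from V


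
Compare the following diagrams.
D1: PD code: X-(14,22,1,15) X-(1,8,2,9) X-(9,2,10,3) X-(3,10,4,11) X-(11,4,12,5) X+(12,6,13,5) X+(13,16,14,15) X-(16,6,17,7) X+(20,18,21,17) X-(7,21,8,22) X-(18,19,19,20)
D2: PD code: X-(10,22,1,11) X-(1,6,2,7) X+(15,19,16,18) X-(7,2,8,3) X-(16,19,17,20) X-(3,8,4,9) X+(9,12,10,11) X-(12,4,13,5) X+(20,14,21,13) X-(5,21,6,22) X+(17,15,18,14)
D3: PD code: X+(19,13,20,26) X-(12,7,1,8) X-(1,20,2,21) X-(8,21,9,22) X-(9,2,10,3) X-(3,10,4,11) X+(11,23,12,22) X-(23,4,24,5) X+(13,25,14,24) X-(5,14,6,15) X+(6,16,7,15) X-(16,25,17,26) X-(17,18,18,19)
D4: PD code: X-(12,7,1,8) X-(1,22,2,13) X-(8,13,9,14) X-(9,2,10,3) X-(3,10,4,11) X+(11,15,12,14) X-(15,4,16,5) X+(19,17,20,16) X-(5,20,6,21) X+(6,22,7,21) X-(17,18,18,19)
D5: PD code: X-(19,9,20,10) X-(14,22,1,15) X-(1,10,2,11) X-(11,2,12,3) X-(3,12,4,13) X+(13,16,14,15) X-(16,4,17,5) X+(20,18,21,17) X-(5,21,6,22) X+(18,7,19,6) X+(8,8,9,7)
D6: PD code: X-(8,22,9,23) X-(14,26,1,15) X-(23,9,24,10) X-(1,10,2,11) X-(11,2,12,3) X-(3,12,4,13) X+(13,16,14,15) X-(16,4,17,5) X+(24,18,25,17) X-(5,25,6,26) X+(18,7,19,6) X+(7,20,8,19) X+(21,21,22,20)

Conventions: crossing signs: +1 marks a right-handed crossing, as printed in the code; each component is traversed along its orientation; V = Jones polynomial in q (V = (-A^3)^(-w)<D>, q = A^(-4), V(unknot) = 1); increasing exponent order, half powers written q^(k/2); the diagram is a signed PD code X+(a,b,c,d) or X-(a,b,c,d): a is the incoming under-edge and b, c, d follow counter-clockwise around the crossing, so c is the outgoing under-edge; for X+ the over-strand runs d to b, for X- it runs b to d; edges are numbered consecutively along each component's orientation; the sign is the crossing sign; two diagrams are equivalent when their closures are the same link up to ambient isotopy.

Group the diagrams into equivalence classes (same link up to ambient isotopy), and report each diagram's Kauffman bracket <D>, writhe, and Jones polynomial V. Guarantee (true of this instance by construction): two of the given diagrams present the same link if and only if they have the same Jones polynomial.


classes: {D1, D2, D3, D4, D5, D6}
V(D1) = q^(-13/2) - q^(-11/2) + q^(-9/2) - 2q^(-7/2) - q^(-3/2)  [11 crossings, <D> = A^-9 + 2A^-1 - A^3 + A^7 - A^11, w = -5]
V(D2) = q^(-13/2) - q^(-11/2) + q^(-9/2) - 2q^(-7/2) - q^(-3/2)  [11 crossings, <D> = A^-3 + 2A^5 - A^9 + A^13 - A^17, w = -3]
D3 (bracket A^-9 + 2A^-1 - A^3 + A^7 - A^11; 13 crossings at w = -5): V = q^(-13/2) - q^(-11/2) + q^(-9/2) - 2q^(-7/2) - q^(-3/2)
V(D4) = q^(-13/2) - q^(-11/2) + q^(-9/2) - 2q^(-7/2) - q^(-3/2)  (w -5, c 11, <D> = A^-9 + 2A^-1 - A^3 + A^7 - A^11)
D5 (bracket A^-3 + 2A^5 - A^9 + A^13 - A^17; 11 crossings at w = -3): V = q^(-13/2) - q^(-11/2) + q^(-9/2) - 2q^(-7/2) - q^(-3/2)
D6 (bracket A^-3 + 2A^5 - A^9 + A^13 - A^17; 13 crossings at w = -3): V = q^(-13/2) - q^(-11/2) + q^(-9/2) - 2q^(-7/2) - q^(-3/2)
note: one V(q) for all 6 diagrams — one class (guaranteed)


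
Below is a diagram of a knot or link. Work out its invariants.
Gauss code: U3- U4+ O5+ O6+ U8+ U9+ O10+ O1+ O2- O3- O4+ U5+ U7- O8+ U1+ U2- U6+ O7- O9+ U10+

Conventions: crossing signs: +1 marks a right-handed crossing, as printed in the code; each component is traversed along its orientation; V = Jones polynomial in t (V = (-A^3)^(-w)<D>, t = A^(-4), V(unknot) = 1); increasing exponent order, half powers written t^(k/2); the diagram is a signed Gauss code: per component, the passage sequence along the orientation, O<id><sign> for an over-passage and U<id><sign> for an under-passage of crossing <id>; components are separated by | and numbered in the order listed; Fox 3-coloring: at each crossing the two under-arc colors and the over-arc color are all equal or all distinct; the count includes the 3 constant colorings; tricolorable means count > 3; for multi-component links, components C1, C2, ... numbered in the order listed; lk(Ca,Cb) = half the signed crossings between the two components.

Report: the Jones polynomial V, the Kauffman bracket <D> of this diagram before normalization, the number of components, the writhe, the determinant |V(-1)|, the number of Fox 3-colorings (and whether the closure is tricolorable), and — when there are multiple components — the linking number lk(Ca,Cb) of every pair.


V(t) = t - t^2 + 2t^3 - t^4 + t^5 - t^6
bracket: -A^-12 + A^-8 - A^-4 + 2 - A^4 + A^8, w = +4
1 component, writhe +4, over 10 crossings
det 7, colorings 3 of 3^10 — not tricolorable
observation: det 7 = |V(-1)|; not divisible by 3, so not tricolorable


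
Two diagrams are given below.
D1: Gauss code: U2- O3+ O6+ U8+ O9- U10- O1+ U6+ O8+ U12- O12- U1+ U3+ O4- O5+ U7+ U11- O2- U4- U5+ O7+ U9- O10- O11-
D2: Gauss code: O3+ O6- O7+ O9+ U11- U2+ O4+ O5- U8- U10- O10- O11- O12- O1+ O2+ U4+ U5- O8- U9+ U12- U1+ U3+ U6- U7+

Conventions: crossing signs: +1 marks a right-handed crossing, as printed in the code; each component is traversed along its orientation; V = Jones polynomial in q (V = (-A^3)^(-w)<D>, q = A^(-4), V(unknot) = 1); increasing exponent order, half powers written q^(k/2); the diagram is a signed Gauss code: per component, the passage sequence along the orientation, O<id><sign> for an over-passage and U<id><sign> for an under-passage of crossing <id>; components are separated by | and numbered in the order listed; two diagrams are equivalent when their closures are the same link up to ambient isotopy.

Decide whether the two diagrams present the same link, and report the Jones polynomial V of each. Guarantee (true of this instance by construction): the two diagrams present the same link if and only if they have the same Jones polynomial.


equivalent: no
V(D1) = -q^-3 + 2q^-2 - 2q^-1 + 3 - 2q + 2q^2 - q^3  (w 0, c 12, <D> = -A^-12 + 2A^-8 - 2A^-4 + 3 - 2A^4 + 2A^8 - A^12)
V(D2) = 1  [12 crossings, <D> = 1, w = 0]
key observation: 2 values of V(q) split the 2 diagrams


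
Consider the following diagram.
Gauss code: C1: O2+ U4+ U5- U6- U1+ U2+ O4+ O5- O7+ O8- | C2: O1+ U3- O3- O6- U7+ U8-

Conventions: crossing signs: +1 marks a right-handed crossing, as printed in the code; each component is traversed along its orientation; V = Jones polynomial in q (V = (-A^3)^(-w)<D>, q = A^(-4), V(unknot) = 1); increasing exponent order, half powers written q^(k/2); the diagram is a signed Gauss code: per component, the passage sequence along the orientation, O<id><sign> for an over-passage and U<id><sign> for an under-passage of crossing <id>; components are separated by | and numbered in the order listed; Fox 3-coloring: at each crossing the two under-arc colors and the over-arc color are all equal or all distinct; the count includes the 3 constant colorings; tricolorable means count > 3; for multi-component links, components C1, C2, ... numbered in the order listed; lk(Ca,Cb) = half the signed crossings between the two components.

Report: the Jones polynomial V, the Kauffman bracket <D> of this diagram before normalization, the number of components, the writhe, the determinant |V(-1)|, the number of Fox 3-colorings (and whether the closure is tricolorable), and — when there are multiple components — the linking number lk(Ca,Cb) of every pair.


V = -q^(-1/2) - q^(1/2)
<D> = -A^-2 - A^2 (w = 0)
2 components over 8 crossings, w = 0
lk(C1,C2): 0
9 Fox colorings among 3^8, |V(-1)| = 0: tricolorable
why: summing lk over 1 pair gives 0


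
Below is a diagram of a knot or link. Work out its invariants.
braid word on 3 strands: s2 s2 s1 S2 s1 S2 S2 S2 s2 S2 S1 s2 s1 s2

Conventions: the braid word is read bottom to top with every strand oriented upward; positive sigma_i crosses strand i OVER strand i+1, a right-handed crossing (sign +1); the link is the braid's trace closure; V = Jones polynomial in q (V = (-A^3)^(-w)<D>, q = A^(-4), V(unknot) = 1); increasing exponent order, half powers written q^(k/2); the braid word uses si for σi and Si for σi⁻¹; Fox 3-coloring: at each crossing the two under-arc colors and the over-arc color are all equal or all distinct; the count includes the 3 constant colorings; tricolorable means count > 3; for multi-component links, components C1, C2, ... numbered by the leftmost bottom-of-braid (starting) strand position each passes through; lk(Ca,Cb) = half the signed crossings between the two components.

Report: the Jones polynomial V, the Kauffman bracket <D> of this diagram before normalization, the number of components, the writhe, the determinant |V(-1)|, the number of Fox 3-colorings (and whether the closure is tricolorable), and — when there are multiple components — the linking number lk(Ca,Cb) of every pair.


Jones polynomial: V(q) = -q^-1 + 2 - q + 2q^2 - q^3 + q^4 - q^5
<D> = -A^-14 + A^-10 - A^-6 + 2A^-2 - A^2 + 2A^6 - A^10; writhe +2
components 1, writhe +2 (14 crossings)
3-colorings: 9 of 3^14, det 9 — tricolorable
note: w = +2 (over 14 crossings) is diagram-only; (-A^3)^(-2) removes it from V


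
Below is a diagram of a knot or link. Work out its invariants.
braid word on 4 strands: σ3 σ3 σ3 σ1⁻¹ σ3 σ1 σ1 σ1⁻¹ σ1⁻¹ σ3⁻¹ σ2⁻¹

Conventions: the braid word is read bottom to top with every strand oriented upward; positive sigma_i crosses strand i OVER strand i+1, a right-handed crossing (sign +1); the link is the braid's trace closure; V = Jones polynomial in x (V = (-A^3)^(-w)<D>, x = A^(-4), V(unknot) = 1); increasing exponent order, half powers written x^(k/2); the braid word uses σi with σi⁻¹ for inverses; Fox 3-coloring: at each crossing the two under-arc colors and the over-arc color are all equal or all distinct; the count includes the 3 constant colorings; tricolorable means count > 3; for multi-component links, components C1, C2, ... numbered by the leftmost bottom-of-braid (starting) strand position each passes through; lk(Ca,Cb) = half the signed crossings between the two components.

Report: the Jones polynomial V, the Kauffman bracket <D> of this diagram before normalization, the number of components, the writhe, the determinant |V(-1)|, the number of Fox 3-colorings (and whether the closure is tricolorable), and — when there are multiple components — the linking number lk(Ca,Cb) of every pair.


Jones polynomial: V(x) = x + x^3 - x^4
<D> = A^-13 - A^-9 - A^-1; writhe +1
components 1, writhe +1 (11 crossings)
3-colorings: 9 of 3^11, det 3 — tricolorable
note: inverse pairs cancel, leaving σ3 σ3 σ3 σ1⁻¹ σ2⁻¹


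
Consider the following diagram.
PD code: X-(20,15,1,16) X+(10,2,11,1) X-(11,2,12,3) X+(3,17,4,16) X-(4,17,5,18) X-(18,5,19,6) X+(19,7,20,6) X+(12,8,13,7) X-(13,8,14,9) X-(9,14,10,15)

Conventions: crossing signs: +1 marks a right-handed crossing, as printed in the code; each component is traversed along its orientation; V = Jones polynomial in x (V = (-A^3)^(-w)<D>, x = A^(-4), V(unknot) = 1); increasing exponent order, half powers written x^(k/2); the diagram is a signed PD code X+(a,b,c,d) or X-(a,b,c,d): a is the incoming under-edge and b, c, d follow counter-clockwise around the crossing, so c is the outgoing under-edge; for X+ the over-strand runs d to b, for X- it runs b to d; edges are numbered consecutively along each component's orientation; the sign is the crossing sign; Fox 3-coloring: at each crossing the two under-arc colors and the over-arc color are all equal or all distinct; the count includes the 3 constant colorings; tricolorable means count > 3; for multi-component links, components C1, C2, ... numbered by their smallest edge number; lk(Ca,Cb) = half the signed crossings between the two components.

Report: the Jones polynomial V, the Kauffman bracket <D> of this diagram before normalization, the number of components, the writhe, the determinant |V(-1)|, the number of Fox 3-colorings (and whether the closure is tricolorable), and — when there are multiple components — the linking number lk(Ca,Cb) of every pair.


V(x) = 1
bracket: A^-6, w = -2
1 component, writhe -2, over 10 crossings
det 1, colorings 3 of 3^10 — not tricolorable
observation: |V(-1)| = 1: so not tricolorable, since 3 does not divide 1


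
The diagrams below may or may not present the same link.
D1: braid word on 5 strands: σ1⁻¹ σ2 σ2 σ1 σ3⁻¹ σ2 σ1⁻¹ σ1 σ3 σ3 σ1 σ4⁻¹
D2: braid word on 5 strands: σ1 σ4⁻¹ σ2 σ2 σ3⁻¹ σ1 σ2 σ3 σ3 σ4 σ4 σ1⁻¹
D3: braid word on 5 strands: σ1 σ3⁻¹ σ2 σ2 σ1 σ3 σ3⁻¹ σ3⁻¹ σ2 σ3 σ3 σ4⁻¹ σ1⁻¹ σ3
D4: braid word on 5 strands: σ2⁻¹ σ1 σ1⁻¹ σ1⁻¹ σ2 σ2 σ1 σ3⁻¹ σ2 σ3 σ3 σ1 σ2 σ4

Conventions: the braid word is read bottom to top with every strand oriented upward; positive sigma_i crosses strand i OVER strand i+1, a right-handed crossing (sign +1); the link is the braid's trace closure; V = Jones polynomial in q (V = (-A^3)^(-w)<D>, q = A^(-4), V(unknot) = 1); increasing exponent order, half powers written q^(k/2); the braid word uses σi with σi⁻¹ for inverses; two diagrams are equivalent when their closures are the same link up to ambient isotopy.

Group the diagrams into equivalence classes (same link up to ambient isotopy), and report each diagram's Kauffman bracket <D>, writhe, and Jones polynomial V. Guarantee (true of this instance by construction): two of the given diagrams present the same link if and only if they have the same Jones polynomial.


classes: {D1, D2, D3, D4}
V(D1) = q - q^2 + 2q^3 - q^4 + q^5 - q^6  [12 crossings, <D> = -A^-12 + A^-8 - A^-4 + 2 - A^4 + A^8, w = +4]
V(D2) = q - q^2 + 2q^3 - q^4 + q^5 - q^6  [12 crossings, <D> = -A^-6 + A^-2 - A^2 + 2A^6 - A^10 + A^14, w = +6]
V(D3) = q - q^2 + 2q^3 - q^4 + q^5 - q^6  (w +4, c 14, <D> = -A^-12 + A^-8 - A^-4 + 2 - A^4 + A^8)
V(D4) = q - q^2 + 2q^3 - q^4 + q^5 - q^6  [14 crossings, <D> = -A^-6 + A^-2 - A^2 + 2A^6 - A^10 + A^14, w = +6]
note: one V(q) for all 4 diagrams — one class (guaranteed)


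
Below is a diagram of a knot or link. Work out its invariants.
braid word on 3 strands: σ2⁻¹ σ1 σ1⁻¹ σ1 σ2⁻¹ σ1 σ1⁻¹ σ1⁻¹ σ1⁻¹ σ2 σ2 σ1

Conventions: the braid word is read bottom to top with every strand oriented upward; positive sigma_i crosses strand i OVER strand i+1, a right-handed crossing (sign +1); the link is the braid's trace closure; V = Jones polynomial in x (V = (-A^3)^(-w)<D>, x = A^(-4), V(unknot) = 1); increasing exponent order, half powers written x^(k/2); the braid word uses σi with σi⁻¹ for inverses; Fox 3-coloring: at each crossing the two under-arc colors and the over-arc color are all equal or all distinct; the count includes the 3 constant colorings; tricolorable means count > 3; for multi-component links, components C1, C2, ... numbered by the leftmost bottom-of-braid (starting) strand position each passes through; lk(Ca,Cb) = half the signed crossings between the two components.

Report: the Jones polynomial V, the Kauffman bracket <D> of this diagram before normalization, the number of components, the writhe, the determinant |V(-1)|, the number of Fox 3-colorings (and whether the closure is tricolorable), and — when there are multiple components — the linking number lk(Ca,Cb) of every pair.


Jones polynomial: V(x) = -x^-3 + 2x^-2 - 2x^-1 + 3 - 2x + 2x^2 - x^3
<D> = -A^-12 + 2A^-8 - 2A^-4 + 3 - 2A^4 + 2A^8 - A^12; writhe 0
components 1, writhe 0 (12 crossings)
3-colorings: 3 of 3^12, det 13 — not tricolorable
note: w = 0 shifts under R1 moves; the (-A^3)^(0) factor cancels that in V


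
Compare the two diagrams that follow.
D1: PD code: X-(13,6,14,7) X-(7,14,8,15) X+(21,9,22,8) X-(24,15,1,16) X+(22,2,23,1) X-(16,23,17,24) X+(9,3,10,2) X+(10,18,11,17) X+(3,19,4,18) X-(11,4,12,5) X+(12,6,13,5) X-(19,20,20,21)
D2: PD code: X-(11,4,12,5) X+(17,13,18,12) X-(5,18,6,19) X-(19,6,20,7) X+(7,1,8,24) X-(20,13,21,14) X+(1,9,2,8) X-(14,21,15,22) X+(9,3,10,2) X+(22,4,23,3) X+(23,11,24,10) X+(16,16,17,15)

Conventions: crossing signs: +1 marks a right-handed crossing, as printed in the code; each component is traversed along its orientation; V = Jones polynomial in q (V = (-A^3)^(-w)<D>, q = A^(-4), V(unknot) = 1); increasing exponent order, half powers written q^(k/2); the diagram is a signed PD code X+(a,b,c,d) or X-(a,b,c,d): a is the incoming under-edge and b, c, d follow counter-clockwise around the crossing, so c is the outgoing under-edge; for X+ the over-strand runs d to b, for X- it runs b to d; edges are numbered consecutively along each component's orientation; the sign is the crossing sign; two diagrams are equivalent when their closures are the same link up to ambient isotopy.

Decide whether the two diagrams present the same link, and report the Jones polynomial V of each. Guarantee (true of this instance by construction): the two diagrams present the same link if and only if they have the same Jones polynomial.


same link: no
V(D1) = q^-2 - q^-1 + 2 - 2q + q^2 - q^3 + q^4  [12 crossings, <D> = A^-16 - A^-12 + A^-8 - 2A^-4 + 2 - A^4 + A^8, w = 0]
V(D2) = -q^-3 + 2q^-2 - 2q^-1 + 3 - 2q + 2q^2 - q^3  (w +2, c 12, <D> = -A^-6 + 2A^-2 - 2A^2 + 3A^6 - 2A^10 + 2A^14 - A^18)
note: 2 classes among 2 diagrams; unequal V(q) rules out equality


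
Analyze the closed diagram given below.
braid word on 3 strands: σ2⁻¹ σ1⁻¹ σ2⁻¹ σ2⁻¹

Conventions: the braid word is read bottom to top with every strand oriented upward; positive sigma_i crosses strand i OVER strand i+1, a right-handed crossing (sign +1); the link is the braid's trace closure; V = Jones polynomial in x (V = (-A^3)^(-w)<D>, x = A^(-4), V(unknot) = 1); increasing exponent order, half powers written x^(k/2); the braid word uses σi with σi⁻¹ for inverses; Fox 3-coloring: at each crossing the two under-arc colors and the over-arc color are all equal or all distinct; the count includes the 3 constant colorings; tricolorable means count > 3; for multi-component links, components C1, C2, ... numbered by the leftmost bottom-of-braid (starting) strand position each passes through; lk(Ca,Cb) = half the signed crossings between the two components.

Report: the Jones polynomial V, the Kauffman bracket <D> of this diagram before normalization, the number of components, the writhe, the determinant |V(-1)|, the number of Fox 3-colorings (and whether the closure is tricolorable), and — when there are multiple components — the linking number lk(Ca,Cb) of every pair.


V = -x^-4 + x^-3 + x^-1
<D> = A^-8 + 1 - A^4 (w = -4)
1 component over 4 crossings, w = -4
9 Fox colorings among 3^4, |V(-1)| = 3: tricolorable
why: w = -4 shifts under R1 moves; the (-A^3)^(4) factor cancels that in V


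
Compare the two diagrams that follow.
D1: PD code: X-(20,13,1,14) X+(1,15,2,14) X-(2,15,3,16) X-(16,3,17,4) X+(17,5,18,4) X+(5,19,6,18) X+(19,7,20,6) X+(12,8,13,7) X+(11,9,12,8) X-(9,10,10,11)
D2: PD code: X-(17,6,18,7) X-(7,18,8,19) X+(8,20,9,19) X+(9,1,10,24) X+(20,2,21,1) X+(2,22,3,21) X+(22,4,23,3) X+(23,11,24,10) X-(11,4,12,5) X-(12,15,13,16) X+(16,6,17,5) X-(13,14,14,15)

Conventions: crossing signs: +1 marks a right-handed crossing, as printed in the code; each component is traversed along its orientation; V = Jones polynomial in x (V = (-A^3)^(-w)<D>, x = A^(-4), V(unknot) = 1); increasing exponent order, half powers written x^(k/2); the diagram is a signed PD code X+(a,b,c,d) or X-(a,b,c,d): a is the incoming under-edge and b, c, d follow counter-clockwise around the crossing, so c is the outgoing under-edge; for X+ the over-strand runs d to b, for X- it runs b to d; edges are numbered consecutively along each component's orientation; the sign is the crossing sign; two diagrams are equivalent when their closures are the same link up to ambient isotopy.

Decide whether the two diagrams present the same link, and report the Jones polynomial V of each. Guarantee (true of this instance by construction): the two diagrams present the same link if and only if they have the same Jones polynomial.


same link: no
V(D1) = 1  [10 crossings, <D> = A^6, w = +2]
D2 (bracket -A^-18 + A^-14 - A^-10 + 2A^-6 - A^-2 + A^2; 12 crossings at w = +2): V = x - x^2 + 2x^3 - x^4 + x^5 - x^6
note: 2 classes among 2 diagrams; unequal V(x) rules out equality


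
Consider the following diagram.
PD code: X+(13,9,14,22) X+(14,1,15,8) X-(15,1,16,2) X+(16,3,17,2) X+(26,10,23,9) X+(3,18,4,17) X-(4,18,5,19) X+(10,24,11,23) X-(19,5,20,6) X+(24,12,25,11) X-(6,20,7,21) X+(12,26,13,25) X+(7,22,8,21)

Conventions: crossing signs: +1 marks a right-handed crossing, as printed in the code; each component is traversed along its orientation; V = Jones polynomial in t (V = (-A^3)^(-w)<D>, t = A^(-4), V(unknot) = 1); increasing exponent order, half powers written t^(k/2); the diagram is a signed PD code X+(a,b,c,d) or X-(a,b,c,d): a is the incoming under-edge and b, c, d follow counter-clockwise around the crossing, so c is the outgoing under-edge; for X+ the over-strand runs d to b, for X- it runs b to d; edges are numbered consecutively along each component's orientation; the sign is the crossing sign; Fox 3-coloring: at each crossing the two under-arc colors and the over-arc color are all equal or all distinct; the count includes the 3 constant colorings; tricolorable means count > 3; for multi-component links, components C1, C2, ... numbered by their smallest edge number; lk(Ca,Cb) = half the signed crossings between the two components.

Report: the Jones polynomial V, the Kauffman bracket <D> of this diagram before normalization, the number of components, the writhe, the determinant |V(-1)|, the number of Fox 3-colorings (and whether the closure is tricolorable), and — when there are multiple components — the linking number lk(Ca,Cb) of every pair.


Jones polynomial: V(t) = t + t^2 + t^3 + t^6
<D> = -A^-9 - A^3 - A^7 - A^11; writhe +5
components 3, writhe +5 (13 crossings)
linking number lk(C1,C2) = 0
lk(C1,C3): 0
lk(C2,C3) = +2
3-colorings: 9 of 3^13, det 0 — tricolorable
note: |V(-1)| = 0: so tricolorable, since 3 divides 0


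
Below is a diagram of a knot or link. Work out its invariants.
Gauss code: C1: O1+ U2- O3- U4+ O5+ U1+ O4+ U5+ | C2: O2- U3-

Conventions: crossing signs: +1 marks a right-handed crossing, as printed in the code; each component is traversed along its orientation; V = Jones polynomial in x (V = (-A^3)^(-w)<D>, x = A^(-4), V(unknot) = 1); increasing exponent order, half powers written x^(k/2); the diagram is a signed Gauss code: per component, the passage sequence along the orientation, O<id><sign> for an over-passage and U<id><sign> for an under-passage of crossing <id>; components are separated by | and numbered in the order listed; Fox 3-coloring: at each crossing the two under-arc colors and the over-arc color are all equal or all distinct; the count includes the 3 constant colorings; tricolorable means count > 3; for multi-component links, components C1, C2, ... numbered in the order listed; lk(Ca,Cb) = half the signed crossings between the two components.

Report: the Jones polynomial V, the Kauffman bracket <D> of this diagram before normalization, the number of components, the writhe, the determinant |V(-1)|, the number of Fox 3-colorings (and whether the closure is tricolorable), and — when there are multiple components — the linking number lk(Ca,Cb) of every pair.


V(x) = -x^(-3/2) - 2x^(1/2) + x^(3/2) - x^(5/2) + x^(7/2)
bracket: -A^-11 + A^-7 - A^-3 + 2A + A^9, w = +1
2 components, writhe +1, over 5 crossings
lk(C1,C2) = -1
det 6, colorings 9 of 3^5 — tricolorable
observation: the 1 component pair carries total linking -1


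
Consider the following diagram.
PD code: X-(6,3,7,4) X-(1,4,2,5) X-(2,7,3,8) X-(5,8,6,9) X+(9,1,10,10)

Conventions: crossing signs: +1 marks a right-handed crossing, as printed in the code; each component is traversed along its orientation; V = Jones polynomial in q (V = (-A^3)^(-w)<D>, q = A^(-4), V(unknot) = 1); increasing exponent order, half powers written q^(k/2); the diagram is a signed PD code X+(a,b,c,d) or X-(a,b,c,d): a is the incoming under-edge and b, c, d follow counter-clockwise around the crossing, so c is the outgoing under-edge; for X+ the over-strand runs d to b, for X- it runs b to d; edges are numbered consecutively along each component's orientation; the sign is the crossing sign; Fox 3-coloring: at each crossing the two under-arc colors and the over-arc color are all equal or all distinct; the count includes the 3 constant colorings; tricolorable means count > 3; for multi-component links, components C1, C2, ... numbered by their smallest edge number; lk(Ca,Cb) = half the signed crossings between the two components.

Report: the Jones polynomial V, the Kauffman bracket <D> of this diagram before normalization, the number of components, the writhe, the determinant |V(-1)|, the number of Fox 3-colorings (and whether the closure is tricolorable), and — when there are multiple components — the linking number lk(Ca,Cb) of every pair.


V = -q^-4 + q^-3 + q^-1
<D> = -A^-5 - A^3 + A^7 (w = -3)
1 component over 5 crossings, w = -3
9 Fox colorings among 3^5, |V(-1)| = 3: tricolorable
why: |V(-1)| = 3: so tricolorable, since 3 divides 3


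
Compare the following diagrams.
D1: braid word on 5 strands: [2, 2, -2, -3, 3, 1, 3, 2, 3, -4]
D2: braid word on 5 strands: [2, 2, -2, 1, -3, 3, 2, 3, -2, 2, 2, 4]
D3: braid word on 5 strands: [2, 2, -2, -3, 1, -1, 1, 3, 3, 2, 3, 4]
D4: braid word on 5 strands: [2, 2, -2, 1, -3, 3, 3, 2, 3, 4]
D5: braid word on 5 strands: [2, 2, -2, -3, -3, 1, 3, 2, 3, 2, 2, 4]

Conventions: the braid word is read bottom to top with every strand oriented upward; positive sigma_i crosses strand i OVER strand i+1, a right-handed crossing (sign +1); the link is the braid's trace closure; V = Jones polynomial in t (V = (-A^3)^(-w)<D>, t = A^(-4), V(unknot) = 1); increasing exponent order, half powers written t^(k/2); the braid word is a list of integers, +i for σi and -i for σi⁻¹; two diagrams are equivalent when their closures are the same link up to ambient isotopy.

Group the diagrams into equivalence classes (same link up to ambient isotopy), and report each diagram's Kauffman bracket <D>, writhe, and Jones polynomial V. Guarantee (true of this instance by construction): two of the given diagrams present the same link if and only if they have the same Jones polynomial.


grouping into links: {D1, D2, D3, D4, D5}
V(D1) = t + t^3 - t^4  (w +4, c 10, <D> = -A^-4 + 1 + A^8)
V(D2) = t + t^3 - t^4  (w +6, c 12, <D> = -A^2 + A^6 + A^14)
V(D3) = t + t^3 - t^4  (w +6, c 12, <D> = -A^2 + A^6 + A^14)
D4 (bracket -A^2 + A^6 + A^14; 10 crossings at w = +6): V = t + t^3 - t^4
V(D5) = t + t^3 - t^4  (w +6, c 12, <D> = -A^2 + A^6 + A^14)
why: all 5 diagrams share one V(t), hence one class


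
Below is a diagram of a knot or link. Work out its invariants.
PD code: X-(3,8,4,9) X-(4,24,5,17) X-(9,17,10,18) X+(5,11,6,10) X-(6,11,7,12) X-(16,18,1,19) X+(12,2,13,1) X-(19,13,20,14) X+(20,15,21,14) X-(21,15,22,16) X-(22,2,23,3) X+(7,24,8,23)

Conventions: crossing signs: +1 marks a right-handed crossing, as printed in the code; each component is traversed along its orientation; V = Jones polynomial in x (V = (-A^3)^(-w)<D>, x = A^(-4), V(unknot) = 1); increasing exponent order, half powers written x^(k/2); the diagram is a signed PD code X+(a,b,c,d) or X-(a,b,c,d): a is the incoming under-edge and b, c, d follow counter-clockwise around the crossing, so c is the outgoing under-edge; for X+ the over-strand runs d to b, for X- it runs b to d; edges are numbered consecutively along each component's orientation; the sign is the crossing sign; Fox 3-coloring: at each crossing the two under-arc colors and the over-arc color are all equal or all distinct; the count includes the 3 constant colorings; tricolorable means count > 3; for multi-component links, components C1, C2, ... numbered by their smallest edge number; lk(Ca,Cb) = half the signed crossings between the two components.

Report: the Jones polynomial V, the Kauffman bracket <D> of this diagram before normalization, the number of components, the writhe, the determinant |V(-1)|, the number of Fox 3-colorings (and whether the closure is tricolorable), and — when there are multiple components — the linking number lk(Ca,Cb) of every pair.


Jones polynomial: V(x) = -x^(-9/2) - x^(-5/2) + x^(-3/2) - x^(-1/2)
<D> = -A^-10 + A^-6 - A^-2 - A^6; writhe -4
components 2, writhe -4 (12 crossings)
linking number lk(C1,C2) = -2
3-colorings: 3 of 3^12, det 4 — not tricolorable
note: span 4 respects span(V) <= c + mu - 1 = 13 for this 2-component diagram


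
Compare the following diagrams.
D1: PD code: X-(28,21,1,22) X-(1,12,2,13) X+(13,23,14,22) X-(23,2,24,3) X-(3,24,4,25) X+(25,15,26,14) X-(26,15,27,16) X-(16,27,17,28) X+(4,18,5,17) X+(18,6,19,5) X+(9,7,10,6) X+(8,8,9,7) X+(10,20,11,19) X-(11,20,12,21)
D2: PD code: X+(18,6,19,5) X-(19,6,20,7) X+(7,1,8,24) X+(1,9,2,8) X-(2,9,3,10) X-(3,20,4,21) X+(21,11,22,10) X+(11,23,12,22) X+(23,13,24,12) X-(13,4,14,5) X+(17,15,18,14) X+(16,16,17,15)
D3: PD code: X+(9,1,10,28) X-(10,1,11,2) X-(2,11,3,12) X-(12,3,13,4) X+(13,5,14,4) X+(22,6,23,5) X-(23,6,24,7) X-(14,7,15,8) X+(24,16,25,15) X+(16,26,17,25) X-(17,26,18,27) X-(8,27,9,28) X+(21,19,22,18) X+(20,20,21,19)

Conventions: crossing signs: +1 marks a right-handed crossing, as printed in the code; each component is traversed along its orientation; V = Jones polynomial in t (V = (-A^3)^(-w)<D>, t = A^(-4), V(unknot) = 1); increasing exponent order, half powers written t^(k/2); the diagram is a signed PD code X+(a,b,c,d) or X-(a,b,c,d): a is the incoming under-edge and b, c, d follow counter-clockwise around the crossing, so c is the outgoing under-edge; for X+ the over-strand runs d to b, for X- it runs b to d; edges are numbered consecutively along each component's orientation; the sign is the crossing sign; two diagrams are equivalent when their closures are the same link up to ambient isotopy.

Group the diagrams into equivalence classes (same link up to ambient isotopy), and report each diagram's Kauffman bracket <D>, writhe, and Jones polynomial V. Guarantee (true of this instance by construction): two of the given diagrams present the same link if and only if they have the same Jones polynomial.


equivalence classes: {D1} | {D2} | {D3}
D1 (bracket -A^-4 + 2 - A^4 + 2A^8 - A^12 + A^16 - A^20; 14 crossings at w = 0): V = -t^-5 + t^-4 - t^-3 + 2t^-2 - t^-1 + 2 - t
D2 (bracket A^-8 - 2A^-4 + 2 - 2A^4 + 2A^8 - A^12 + A^16; 12 crossings at w = +4): V = t^-1 - 1 + 2t - 2t^2 + 2t^3 - 2t^4 + t^5
D3 (bracket A^4 + A^12 - A^16; 14 crossings at w = 0): V = -t^-4 + t^-3 + t^-1
key observation: V(t) takes 3 values over 3 diagrams, fixing the grouping


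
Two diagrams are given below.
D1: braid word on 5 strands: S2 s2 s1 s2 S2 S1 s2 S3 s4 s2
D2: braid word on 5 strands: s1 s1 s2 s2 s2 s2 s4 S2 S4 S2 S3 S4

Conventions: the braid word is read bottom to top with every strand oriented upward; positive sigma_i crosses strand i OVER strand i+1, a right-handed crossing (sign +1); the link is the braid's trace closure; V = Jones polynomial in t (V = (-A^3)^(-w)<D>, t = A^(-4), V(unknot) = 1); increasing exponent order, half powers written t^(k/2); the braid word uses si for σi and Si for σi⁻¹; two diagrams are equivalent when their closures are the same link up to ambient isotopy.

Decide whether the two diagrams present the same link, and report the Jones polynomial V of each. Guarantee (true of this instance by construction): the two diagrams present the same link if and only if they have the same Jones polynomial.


same link: no
V(D1) = 1 + t + t^2 + t^3  [10 crossings, <D> = A^-6 + A^-2 + A^2 + A^6, w = +2]
D2 (bracket A^-14 + 2A^-6 + A^2; 12 crossings at w = +2): V = t + 2t^3 + t^5
note: 2 values of V(t) split the 2 diagrams


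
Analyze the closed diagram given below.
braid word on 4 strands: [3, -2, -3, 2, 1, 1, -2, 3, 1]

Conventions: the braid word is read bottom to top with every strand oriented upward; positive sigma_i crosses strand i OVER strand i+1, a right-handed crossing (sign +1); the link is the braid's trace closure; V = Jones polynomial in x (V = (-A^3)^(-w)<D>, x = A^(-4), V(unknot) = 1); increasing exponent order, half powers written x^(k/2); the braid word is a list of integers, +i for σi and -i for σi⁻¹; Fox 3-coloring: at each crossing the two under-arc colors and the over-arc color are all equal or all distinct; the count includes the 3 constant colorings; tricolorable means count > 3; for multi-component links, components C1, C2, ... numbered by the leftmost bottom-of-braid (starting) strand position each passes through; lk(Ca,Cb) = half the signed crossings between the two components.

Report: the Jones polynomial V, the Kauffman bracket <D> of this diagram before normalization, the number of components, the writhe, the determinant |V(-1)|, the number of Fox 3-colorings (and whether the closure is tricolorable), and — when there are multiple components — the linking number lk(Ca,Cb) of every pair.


V = x - x^2 + 2x^3 - x^4 + x^5 - x^6
<D> = A^-15 - A^-11 + A^-7 - 2A^-3 + A - A^5 (w = +3)
1 component over 9 crossings, w = +3
3 Fox colorings among 3^9, |V(-1)| = 7: not tricolorable
why: w = +3 (over 9 crossings) is diagram-only; (-A^3)^(-3) removes it from V


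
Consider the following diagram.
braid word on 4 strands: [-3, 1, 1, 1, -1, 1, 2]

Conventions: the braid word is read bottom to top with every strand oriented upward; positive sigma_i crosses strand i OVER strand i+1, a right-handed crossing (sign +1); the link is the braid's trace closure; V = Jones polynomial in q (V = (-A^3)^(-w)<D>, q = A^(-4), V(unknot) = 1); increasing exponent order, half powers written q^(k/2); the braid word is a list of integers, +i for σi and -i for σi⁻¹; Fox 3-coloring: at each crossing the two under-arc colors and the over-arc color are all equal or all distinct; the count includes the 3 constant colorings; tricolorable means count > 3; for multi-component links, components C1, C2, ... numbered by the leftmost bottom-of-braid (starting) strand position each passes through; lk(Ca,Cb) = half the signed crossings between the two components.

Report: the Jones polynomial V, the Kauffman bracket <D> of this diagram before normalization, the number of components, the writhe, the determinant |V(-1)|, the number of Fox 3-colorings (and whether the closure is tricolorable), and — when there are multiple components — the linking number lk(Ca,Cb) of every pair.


V(q) = q + q^3 - q^4
bracket: A^-7 - A^-3 - A^5, w = +3
1 component, writhe +3, over 7 crossings
det 3, colorings 9 of 3^7 — tricolorable
observation: w = +3 (over 7 crossings) is diagram-only; (-A^3)^(-3) removes it from V


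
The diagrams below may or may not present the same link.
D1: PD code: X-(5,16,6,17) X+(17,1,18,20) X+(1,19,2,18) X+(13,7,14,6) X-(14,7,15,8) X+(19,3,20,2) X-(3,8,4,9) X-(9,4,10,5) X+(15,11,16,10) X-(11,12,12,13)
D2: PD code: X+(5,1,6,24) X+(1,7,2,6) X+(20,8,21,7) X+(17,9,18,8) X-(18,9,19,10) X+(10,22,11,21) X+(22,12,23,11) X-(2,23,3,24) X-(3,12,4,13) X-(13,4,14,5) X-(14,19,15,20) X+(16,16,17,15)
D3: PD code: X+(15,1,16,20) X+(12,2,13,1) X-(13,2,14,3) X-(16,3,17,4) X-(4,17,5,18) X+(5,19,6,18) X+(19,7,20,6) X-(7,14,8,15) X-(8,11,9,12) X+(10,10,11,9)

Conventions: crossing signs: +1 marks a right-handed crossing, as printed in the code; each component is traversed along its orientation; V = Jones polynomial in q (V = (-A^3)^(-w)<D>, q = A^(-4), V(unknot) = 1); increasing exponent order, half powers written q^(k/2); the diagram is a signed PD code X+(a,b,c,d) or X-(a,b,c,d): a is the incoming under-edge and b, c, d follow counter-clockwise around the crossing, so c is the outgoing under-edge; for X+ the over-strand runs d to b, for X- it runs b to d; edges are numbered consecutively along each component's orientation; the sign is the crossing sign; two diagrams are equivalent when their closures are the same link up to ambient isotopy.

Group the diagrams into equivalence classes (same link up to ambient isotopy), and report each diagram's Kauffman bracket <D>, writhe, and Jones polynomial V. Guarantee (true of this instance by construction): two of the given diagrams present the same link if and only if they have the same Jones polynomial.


grouping into links: {D1} | {D2} | {D3}
V(D1) = -q^-3 + q^-2 - q^-1 + 3 - q + q^2 - q^3  (w 0, c 10, <D> = -A^-12 + A^-8 - A^-4 + 3 - A^4 + A^8 - A^12)
V(D2) = q^-1 - 1 + 2q - 2q^2 + 2q^3 - 2q^4 + q^5  [12 crossings, <D> = A^-14 - 2A^-10 + 2A^-6 - 2A^-2 + 2A^2 - A^6 + A^10, w = +2]
V(D3) = 1  [10 crossings, <D> = 1, w = 0]
why: 3 values of V(q) split the 3 diagrams


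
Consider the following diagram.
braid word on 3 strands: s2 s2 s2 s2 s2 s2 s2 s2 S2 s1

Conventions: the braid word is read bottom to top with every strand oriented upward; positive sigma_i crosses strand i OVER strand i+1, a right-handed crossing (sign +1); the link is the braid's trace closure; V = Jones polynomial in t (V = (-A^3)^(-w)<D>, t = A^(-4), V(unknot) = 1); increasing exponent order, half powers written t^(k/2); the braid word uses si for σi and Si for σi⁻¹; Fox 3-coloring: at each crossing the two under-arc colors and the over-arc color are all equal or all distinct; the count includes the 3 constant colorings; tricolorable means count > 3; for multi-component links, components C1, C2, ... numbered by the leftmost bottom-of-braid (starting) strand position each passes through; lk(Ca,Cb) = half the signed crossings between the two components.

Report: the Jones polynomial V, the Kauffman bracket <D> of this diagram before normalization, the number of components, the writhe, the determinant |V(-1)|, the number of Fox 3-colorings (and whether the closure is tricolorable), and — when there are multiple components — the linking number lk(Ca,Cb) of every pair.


V(t) = t^3 + t^5 - t^6 + t^7 - t^8 + t^9 - t^10
bracket: -A^-16 + A^-12 - A^-8 + A^-4 - 1 + A^4 + A^12, w = +8
1 component, writhe +8, over 10 crossings
det 7, colorings 3 of 3^10 — not tricolorable
observation: w = +8 (over 10 crossings) is diagram-only; (-A^3)^(-8) removes it from V


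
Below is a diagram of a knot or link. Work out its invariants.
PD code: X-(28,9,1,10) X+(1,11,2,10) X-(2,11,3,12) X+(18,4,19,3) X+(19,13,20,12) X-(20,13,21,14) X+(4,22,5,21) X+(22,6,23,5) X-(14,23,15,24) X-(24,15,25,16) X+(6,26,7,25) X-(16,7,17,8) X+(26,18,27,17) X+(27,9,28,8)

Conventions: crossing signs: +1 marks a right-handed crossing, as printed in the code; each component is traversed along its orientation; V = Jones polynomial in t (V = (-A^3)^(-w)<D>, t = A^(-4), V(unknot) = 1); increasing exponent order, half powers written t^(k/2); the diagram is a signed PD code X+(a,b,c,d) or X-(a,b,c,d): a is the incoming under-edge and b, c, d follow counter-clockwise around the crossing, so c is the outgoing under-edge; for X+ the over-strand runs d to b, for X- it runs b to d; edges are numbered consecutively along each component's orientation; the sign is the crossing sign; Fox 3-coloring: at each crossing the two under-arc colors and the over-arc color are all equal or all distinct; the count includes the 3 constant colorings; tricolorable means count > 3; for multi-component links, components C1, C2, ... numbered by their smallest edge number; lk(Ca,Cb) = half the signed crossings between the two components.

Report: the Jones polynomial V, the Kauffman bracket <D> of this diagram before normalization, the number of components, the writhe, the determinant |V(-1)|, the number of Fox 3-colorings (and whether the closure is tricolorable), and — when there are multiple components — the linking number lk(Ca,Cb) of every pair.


V(t) = -t^-2 + 2t^-1 - 2 + 4t - 4t^2 + 4t^3 - 3t^4 + 2t^5 - t^6
bracket: -A^-18 + 2A^-14 - 3A^-10 + 4A^-6 - 4A^-2 + 4A^2 - 2A^6 + 2A^10 - A^14, w = +2
1 component, writhe +2, over 14 crossings
det 23, colorings 3 of 3^14 — not tricolorable
observation: w = +2 (over 14 crossings) is diagram-only; (-A^3)^(-2) removes it from V
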